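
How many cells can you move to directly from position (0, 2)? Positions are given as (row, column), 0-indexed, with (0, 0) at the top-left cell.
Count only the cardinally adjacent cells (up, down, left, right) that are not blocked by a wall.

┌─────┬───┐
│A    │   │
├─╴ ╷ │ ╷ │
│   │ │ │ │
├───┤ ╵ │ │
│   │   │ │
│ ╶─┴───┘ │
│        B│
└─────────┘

Checking passable neighbors of (0, 2):
Neighbors: (1, 2), (0, 1)
Count: 2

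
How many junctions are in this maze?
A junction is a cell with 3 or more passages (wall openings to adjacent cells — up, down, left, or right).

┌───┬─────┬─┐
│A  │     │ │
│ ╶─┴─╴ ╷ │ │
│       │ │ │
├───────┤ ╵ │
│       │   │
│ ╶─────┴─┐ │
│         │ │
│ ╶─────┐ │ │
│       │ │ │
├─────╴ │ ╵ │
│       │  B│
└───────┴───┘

Checking each cell for number of passages:

Junctions found (3+ passages):
  (0, 3): 3 passages
  (2, 5): 3 passages
  (3, 0): 3 passages
Total junctions: 3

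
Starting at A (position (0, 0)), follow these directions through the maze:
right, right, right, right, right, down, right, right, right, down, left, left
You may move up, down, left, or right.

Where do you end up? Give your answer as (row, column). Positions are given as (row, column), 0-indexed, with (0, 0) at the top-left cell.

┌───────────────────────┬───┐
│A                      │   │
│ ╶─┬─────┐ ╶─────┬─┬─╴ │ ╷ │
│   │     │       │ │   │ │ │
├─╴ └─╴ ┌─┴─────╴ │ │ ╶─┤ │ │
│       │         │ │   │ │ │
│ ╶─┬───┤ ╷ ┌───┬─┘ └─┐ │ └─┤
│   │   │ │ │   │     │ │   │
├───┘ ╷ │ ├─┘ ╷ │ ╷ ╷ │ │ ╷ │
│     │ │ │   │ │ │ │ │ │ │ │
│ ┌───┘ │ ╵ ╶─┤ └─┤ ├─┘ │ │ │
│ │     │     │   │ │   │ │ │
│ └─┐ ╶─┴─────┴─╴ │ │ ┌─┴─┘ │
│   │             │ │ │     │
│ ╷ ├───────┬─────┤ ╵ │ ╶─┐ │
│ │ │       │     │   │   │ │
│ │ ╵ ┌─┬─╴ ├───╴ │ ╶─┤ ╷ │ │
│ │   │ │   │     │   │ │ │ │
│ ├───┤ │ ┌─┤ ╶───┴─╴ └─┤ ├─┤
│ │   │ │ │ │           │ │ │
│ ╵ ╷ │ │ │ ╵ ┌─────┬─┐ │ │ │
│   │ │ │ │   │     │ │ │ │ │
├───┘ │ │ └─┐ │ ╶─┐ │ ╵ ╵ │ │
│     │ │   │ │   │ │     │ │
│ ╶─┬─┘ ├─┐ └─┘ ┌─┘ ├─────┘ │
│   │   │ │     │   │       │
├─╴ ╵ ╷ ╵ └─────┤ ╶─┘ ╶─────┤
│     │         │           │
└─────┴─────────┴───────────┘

Following directions step by step:
Start: (0, 0)
  right: (0, 0) → (0, 1)
  right: (0, 1) → (0, 2)
  right: (0, 2) → (0, 3)
  right: (0, 3) → (0, 4)
  right: (0, 4) → (0, 5)
  down: (0, 5) → (1, 5)
  right: (1, 5) → (1, 6)
  right: (1, 6) → (1, 7)
  right: (1, 7) → (1, 8)
  down: (1, 8) → (2, 8)
  left: (2, 8) → (2, 7)
  left: (2, 7) → (2, 6)
Final position: (2, 6)

Path taken:

┌───────────────────────┬───┐
│A → → → → ↓            │   │
│ ╶─┬─────┐ ╶─────┬─┬─╴ │ ╷ │
│   │     │↳ → → ↓│ │   │ │ │
├─╴ └─╴ ┌─┴─────╴ │ │ ╶─┤ │ │
│       │    B ← ↲│ │   │ │ │
│ ╶─┬───┤ ╷ ┌───┬─┘ └─┐ │ └─┤
│   │   │ │ │   │     │ │   │
├───┘ ╷ │ ├─┘ ╷ │ ╷ ╷ │ │ ╷ │
│     │ │ │   │ │ │ │ │ │ │ │
│ ┌───┘ │ ╵ ╶─┤ └─┤ ├─┘ │ │ │
│ │     │     │   │ │   │ │ │
│ └─┐ ╶─┴─────┴─╴ │ │ ┌─┴─┘ │
│   │             │ │ │     │
│ ╷ ├───────┬─────┤ ╵ │ ╶─┐ │
│ │ │       │     │   │   │ │
│ │ ╵ ┌─┬─╴ ├───╴ │ ╶─┤ ╷ │ │
│ │   │ │   │     │   │ │ │ │
│ ├───┤ │ ┌─┤ ╶───┴─╴ └─┤ ├─┤
│ │   │ │ │ │           │ │ │
│ ╵ ╷ │ │ │ ╵ ┌─────┬─┐ │ │ │
│   │ │ │ │   │     │ │ │ │ │
├───┘ │ │ └─┐ │ ╶─┐ │ ╵ ╵ │ │
│     │ │   │ │   │ │     │ │
│ ╶─┬─┘ ├─┐ └─┘ ┌─┘ ├─────┘ │
│   │   │ │     │   │       │
├─╴ ╵ ╷ ╵ └─────┤ ╶─┘ ╶─────┤
│     │         │           │
└─────┴─────────┴───────────┘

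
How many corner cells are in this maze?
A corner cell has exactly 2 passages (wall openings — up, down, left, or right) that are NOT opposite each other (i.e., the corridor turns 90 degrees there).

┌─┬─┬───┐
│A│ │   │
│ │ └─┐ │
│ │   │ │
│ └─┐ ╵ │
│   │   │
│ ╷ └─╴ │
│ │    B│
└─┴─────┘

Counting corner cells (2 non-opposite passages):
Total corners: 7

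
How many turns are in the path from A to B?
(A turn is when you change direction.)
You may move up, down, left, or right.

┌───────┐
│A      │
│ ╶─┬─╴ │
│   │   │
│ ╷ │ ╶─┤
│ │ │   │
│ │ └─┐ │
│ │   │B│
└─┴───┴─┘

Directions: right, right, right, down, left, down, right, down
Number of turns: 5

Solution:

┌───────┐
│A → → ↓│
│ ╶─┬─╴ │
│   │↓ ↲│
│ ╷ │ ╶─┤
│ │ │↳ ↓│
│ │ └─┐ │
│ │   │B│
└─┴───┴─┘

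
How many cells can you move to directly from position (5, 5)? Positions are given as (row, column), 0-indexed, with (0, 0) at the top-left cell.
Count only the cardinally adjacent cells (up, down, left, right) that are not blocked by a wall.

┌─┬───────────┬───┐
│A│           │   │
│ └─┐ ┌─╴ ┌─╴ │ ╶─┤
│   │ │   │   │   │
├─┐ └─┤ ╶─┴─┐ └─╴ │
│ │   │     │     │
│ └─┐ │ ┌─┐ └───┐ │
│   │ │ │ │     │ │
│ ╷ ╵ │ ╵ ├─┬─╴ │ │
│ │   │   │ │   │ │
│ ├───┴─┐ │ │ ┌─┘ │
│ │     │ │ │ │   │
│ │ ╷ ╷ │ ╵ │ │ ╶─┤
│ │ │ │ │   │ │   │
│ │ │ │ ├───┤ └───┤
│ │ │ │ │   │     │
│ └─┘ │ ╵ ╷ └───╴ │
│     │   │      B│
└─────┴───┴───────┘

Checking passable neighbors of (5, 5):
Neighbors: (4, 5), (6, 5)
Count: 2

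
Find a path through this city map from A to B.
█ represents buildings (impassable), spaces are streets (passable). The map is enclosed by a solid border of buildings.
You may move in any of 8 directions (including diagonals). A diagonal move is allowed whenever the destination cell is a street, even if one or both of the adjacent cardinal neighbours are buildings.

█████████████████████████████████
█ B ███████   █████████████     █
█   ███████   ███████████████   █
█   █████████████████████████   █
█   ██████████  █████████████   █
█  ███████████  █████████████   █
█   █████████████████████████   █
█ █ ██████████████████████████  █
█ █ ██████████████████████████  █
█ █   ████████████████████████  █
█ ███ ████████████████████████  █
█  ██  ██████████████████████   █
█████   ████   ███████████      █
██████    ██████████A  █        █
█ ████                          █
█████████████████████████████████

Finding the shortest path from A to B:
Movement: 8-directional
Path length: 24 steps
Directions: down-left → left → left → left → left → left → left → left → left → left → left → up-left → up-left → up-left → up-left → up-left → up-left → up → up → up-left → up → up → up → up

Solution:

█████████████████████████████████
█ B ███████   █████████████     █
█ ↑ ███████   ███████████████   █
█ ↑ █████████████████████████   █
█ ↑ ██████████  █████████████   █
█ ↑███████████  █████████████   █
█  ↖█████████████████████████   █
█ █↑██████████████████████████  █
█ █↑██████████████████████████  █
█ █ ↖ ████████████████████████  █
█ ███↖████████████████████████  █
█  ██ ↖██████████████████████   █
█████  ↖████   ███████████      █
██████  ↖ ██████████A  █        █
█ ████   ↖←←←←←←←←←←            █
█████████████████████████████████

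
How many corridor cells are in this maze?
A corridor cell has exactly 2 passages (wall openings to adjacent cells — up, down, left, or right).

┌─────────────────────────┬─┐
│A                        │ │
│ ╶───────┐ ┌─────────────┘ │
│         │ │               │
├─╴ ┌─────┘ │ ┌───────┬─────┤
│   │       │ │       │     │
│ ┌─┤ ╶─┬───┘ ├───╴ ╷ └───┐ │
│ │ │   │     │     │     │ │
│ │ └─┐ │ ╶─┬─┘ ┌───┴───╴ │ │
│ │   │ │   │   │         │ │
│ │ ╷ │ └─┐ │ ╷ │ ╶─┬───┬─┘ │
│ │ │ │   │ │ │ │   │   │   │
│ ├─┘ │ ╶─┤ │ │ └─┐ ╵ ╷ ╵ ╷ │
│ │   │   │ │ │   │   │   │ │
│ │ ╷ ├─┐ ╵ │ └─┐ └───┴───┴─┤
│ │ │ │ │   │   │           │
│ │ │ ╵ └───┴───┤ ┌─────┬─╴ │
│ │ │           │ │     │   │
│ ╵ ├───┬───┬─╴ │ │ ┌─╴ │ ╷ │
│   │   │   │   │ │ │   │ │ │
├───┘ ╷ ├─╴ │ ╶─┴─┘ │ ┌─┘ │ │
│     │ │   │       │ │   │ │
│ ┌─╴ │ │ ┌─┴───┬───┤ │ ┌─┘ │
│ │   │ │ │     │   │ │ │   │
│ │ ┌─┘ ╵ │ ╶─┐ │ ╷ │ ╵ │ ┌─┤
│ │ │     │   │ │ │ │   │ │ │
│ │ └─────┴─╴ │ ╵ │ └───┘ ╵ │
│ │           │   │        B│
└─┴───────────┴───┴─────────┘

Counting cells with exactly 2 passages:
Total corridor cells: 166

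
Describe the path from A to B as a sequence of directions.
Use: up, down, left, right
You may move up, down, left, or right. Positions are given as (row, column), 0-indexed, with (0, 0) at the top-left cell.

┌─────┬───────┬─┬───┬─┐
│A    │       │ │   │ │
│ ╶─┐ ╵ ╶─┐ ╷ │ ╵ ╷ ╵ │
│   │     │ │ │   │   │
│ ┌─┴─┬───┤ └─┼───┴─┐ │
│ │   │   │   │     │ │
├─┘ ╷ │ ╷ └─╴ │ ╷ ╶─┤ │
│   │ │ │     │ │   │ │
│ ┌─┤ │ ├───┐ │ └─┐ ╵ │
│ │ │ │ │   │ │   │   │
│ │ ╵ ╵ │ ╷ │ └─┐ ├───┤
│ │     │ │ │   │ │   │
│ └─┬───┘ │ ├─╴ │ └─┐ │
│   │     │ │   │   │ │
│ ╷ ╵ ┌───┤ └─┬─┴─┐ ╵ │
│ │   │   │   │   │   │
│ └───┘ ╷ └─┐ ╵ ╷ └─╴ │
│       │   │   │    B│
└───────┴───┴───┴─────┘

Finding the path and converting it to directions:
Path through cells: (0,0) → (0,1) → (0,2) → (1,2) → (1,3) → (0,3) → (0,4) → (0,5) → (1,5) → (2,5) → (2,6) → (3,6) → (3,5) → (3,4) → (2,4) → (2,3) → (3,3) → (4,3) → (5,3) → (5,2) → (4,2) → (3,2) → (2,2) → (2,1) → (3,1) → (3,0) → (4,0) → (5,0) → (6,0) → (6,1) → (7,1) → (7,2) → (6,2) → (6,3) → (6,4) → (5,4) → (4,4) → (4,5) → (5,5) → (6,5) → (7,5) → (7,6) → (8,6) → (8,7) → (7,7) → (7,8) → (8,8) → (8,9) → (8,10)
Directions: right, right, down, right, up, right, right, down, down, right, down, left, left, up, left, down, down, down, left, up, up, up, left, down, left, down, down, down, right, down, right, up, right, right, up, up, right, down, down, down, right, down, right, up, right, down, right, right

Solution:

┌─────┬───────┬─┬───┬─┐
│A → ↓│↱ → ↓  │ │   │ │
│ ╶─┐ ╵ ╶─┐ ╷ │ ╵ ╷ ╵ │
│   │↳ ↑  │↓│ │   │   │
│ ┌─┴─┬───┤ └─┼───┴─┐ │
│ │↓ ↰│↓ ↰│↳ ↓│     │ │
├─┘ ╷ │ ╷ └─╴ │ ╷ ╶─┤ │
│↓ ↲│↑│↓│↑ ← ↲│ │   │ │
│ ┌─┤ │ ├───┐ │ └─┐ ╵ │
│↓│ │↑│↓│↱ ↓│ │   │   │
│ │ ╵ ╵ │ ╷ │ └─┐ ├───┤
│↓│  ↑ ↲│↑│↓│   │ │   │
│ └─┬───┘ │ ├─╴ │ └─┐ │
│↳ ↓│↱ → ↑│↓│   │   │ │
│ ╷ ╵ ┌───┤ └─┬─┴─┐ ╵ │
│ │↳ ↑│   │↳ ↓│↱ ↓│   │
│ └───┘ ╷ └─┐ ╵ ╷ └─╴ │
│       │   │↳ ↑│↳ → B│
└───────┴───┴───┴─────┘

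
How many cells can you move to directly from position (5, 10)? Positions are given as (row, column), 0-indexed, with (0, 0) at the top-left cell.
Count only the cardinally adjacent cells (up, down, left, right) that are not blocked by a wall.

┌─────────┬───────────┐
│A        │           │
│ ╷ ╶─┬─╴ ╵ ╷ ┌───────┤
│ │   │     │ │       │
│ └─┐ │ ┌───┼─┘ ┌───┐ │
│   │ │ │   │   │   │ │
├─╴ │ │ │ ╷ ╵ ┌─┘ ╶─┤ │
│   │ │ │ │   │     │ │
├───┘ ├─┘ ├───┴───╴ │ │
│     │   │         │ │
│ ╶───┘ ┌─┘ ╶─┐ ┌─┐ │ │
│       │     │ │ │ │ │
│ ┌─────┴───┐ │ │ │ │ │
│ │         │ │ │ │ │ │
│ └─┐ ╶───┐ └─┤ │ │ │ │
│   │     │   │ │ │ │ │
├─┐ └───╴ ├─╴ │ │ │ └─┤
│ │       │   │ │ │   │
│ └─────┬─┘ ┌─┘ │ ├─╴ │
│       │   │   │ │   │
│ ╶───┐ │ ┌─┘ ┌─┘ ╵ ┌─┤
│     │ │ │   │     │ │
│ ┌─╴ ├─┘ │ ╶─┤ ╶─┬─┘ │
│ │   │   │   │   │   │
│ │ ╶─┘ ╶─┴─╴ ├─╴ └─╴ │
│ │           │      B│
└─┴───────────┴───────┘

Checking passable neighbors of (5, 10):
Neighbors: (4, 10), (6, 10)
Count: 2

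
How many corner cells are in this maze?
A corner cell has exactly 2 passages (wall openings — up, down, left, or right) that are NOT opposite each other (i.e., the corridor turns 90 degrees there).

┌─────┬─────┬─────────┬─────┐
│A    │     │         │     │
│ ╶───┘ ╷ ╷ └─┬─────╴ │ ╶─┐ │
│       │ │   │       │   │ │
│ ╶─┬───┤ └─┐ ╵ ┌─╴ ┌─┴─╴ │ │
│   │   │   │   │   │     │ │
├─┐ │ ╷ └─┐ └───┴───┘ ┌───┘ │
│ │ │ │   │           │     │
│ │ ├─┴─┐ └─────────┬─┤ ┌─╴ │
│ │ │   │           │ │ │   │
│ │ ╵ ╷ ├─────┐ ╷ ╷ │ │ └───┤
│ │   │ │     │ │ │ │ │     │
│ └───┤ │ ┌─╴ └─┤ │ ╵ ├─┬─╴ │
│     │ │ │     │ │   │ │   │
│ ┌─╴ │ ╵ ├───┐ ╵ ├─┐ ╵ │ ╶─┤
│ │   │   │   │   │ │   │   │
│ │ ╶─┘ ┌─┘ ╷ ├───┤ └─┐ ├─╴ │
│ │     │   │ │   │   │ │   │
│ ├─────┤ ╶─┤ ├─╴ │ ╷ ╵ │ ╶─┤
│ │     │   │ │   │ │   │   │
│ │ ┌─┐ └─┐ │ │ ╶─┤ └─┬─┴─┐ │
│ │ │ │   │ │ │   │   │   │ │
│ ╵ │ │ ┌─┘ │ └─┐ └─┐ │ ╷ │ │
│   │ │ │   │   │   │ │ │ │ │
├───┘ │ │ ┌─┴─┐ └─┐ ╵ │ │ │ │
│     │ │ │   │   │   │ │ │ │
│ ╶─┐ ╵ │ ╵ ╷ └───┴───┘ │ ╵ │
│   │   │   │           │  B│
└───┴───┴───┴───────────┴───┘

Counting corner cells (2 non-opposite passages):
Total corners: 102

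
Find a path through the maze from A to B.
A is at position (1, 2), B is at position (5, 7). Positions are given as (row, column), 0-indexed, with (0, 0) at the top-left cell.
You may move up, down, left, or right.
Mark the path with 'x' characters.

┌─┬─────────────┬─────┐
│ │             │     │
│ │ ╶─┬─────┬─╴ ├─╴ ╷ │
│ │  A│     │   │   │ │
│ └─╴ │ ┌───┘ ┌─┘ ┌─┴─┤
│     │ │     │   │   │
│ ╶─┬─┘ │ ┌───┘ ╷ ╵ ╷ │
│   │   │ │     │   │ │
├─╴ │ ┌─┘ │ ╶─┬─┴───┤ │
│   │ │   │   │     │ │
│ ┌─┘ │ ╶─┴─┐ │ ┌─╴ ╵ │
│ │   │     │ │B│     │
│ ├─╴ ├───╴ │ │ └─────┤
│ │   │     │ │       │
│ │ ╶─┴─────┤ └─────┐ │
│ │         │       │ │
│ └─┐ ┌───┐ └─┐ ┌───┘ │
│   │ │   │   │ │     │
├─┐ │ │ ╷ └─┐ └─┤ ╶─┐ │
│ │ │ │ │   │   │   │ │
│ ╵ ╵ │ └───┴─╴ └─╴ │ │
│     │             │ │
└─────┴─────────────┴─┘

Finding the shortest path from (1, 2) to (5, 7):
Path length: 39 steps
Directions: down → left → left → down → right → down → left → down → down → down → down → right → down → down → right → up → up → up → right → right → right → down → right → down → right → down → right → right → up → left → up → right → right → up → up → left → left → left → up

Solution:

┌─┬─────────────┬─────┐
│ │             │     │
│ │ ╶─┬─────┬─╴ ├─╴ ╷ │
│ │  A│     │   │   │ │
│ └─╴ │ ┌───┘ ┌─┘ ┌─┴─┤
│x x x│ │     │   │   │
│ ╶─┬─┘ │ ┌───┘ ╷ ╵ ╷ │
│x x│   │ │     │   │ │
├─╴ │ ┌─┘ │ ╶─┬─┴───┤ │
│x x│ │   │   │     │ │
│ ┌─┘ │ ╶─┴─┐ │ ┌─╴ ╵ │
│x│   │     │ │B│     │
│ ├─╴ ├───╴ │ │ └─────┤
│x│   │     │ │x x x x│
│ │ ╶─┴─────┤ └─────┐ │
│x│  x x x x│       │x│
│ └─┐ ┌───┐ └─┐ ┌───┘ │
│x x│x│   │x x│ │x x x│
├─┐ │ │ ╷ └─┐ └─┤ ╶─┐ │
│ │x│x│ │   │x x│x x│ │
│ ╵ ╵ │ └───┴─╴ └─╴ │ │
│  x x│        x x x│ │
└─────┴─────────────┴─┘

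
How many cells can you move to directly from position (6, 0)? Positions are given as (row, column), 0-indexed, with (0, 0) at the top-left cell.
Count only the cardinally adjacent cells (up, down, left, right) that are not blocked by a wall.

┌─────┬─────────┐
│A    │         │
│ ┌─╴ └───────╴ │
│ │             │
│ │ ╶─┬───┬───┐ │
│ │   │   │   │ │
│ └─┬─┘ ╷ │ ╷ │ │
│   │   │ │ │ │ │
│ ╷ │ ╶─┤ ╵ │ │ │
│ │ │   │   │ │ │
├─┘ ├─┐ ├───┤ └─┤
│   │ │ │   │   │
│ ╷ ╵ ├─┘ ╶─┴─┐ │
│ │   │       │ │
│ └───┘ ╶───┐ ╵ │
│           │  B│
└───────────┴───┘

Checking passable neighbors of (6, 0):
Neighbors: (5, 0), (7, 0)
Count: 2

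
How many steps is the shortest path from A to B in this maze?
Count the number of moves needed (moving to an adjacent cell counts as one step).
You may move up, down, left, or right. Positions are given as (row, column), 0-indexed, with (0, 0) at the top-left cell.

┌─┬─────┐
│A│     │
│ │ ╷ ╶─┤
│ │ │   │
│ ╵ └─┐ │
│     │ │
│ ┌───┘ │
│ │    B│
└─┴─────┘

Using BFS to find shortest path:
Start: (0, 0), End: (3, 3)
Path found:
(0,0) → (1,0) → (2,0) → (2,1) → (1,1) → (0,1) → (0,2) → (1,2) → (1,3) → (2,3) → (3,3)
Number of steps: 10

Solution:

┌─┬─────┐
│A│↱ ↓  │
│ │ ╷ ╶─┤
│↓│↑│↳ ↓│
│ ╵ └─┐ │
│↳ ↑  │↓│
│ ┌───┘ │
│ │    B│
└─┴─────┘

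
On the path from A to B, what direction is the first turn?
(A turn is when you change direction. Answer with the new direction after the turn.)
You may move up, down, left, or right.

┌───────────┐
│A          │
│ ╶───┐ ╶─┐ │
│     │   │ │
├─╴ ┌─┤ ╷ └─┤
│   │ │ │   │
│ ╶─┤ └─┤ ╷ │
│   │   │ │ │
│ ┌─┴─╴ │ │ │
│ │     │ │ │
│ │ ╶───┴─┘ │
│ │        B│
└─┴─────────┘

Directions: right, right, right, down, right, down, right, down, down, down
First turn direction: down

Solution:

┌───────────┐
│A → → ↓    │
│ ╶───┐ ╶─┐ │
│     │↳ ↓│ │
├─╴ ┌─┤ ╷ └─┤
│   │ │ │↳ ↓│
│ ╶─┤ └─┤ ╷ │
│   │   │ │↓│
│ ┌─┴─╴ │ │ │
│ │     │ │↓│
│ │ ╶───┴─┘ │
│ │        B│
└─┴─────────┘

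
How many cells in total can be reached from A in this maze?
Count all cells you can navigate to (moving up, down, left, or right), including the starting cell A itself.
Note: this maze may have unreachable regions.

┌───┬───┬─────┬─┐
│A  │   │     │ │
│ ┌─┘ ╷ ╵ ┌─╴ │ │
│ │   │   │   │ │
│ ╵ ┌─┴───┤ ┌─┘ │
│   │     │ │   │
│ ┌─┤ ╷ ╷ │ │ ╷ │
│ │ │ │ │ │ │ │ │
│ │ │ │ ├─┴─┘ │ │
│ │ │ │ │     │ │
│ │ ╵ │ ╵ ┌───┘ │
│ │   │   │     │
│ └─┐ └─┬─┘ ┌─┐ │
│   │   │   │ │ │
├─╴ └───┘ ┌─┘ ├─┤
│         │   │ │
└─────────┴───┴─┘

Using BFS/flood-fill to find all reachable cells from A:
Maze size: 8 × 8 = 64 total cells
4 cell(s) are walled off and cannot be reached from A.
Reachable cells: 60

Reachable region (· marks reachable cells):

┌───┬───┬─────┬─┐
│A ·│· ·│· · ·│·│
│ ┌─┘ ╷ ╵ ┌─╴ │ │
│·│· ·│· ·│· ·│·│
│ ╵ ┌─┴───┤ ┌─┘ │
│· ·│· · ·│·│· ·│
│ ┌─┤ ╷ ╷ │ │ ╷ │
│·│·│·│·│·│·│·│·│
│ │ │ │ ├─┴─┘ │ │
│·│·│·│·│· · ·│·│
│ │ ╵ │ ╵ ┌───┘ │
│·│· ·│· ·│· · ·│
│ └─┐ └─┬─┘ ┌─┐ │
│· ·│· ·│· ·│ │·│
├─╴ └───┘ ┌─┘ ├─┤
│· · · · ·│   │ │
└─────────┴───┴─┘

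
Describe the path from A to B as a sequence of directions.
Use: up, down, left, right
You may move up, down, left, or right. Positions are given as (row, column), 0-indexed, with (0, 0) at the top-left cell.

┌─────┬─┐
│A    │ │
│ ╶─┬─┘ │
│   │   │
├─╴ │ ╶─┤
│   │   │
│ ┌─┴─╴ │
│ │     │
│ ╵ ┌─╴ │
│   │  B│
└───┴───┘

Finding the path and converting it to directions:
Path through cells: (0,0) → (1,0) → (1,1) → (2,1) → (2,0) → (3,0) → (4,0) → (4,1) → (3,1) → (3,2) → (3,3) → (4,3)
Directions: down, right, down, left, down, down, right, up, right, right, down

Solution:

┌─────┬─┐
│A    │ │
│ ╶─┬─┘ │
│↳ ↓│   │
├─╴ │ ╶─┤
│↓ ↲│   │
│ ┌─┴─╴ │
│↓│↱ → ↓│
│ ╵ ┌─╴ │
│↳ ↑│  B│
└───┴───┘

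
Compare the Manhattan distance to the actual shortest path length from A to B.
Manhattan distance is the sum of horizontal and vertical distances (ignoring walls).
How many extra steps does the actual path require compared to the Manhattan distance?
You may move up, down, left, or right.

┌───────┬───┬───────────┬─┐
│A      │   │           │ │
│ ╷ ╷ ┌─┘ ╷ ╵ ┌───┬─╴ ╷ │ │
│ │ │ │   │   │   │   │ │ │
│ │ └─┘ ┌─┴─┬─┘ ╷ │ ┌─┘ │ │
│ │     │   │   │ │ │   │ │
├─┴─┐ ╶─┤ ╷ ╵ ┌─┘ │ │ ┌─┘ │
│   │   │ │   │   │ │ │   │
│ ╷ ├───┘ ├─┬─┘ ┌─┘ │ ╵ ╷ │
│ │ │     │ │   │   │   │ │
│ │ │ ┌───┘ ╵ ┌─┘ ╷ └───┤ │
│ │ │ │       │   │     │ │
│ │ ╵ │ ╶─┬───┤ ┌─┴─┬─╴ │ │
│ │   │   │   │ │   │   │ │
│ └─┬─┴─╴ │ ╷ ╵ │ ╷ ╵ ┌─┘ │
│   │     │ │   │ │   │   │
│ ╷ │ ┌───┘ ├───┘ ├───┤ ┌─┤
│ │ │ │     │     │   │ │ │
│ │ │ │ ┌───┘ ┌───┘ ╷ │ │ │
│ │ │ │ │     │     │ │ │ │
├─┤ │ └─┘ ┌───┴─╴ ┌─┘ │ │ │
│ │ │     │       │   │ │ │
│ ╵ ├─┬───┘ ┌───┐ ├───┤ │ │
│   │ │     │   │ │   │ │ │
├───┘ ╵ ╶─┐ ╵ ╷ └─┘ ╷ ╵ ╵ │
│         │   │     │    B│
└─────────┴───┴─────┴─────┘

Manhattan distance: |12 - 0| + |12 - 0| = 24
Actual path length: 36
Extra steps: 36 - 24 = 12

Solution:

┌───────┬───┬───────────┬─┐
│A ↓    │↱ ↓│↱ → → → → ↓│ │
│ ╷ ╷ ┌─┘ ╷ ╵ ┌───┬─╴ ╷ │ │
│ │↓│ │↱ ↑│↳ ↑│   │   │↓│ │
│ │ └─┘ ┌─┴─┬─┘ ╷ │ ┌─┘ │ │
│ │↳ → ↑│   │   │ │ │↓ ↲│ │
├─┴─┐ ╶─┤ ╷ ╵ ┌─┘ │ │ ┌─┘ │
│   │   │ │   │   │ │↓│↱ ↓│
│ ╷ ├───┘ ├─┬─┘ ┌─┘ │ ╵ ╷ │
│ │ │     │ │   │   │↳ ↑│↓│
│ │ │ ┌───┘ ╵ ┌─┘ ╷ └───┤ │
│ │ │ │       │   │     │↓│
│ │ ╵ │ ╶─┬───┤ ┌─┴─┬─╴ │ │
│ │   │   │   │ │   │   │↓│
│ └─┬─┴─╴ │ ╷ ╵ │ ╷ ╵ ┌─┘ │
│   │     │ │   │ │   │↓ ↲│
│ ╷ │ ┌───┘ ├───┘ ├───┤ ┌─┤
│ │ │ │     │     │   │↓│ │
│ │ │ │ ┌───┘ ┌───┘ ╷ │ │ │
│ │ │ │ │     │     │ │↓│ │
├─┤ │ └─┘ ┌───┴─╴ ┌─┘ │ │ │
│ │ │     │       │   │↓│ │
│ ╵ ├─┬───┘ ┌───┐ ├───┤ │ │
│   │ │     │   │ │   │↓│ │
├───┘ ╵ ╶─┐ ╵ ╷ └─┘ ╷ ╵ ╵ │
│         │   │     │  ↳ B│
└─────────┴───┴─────┴─────┘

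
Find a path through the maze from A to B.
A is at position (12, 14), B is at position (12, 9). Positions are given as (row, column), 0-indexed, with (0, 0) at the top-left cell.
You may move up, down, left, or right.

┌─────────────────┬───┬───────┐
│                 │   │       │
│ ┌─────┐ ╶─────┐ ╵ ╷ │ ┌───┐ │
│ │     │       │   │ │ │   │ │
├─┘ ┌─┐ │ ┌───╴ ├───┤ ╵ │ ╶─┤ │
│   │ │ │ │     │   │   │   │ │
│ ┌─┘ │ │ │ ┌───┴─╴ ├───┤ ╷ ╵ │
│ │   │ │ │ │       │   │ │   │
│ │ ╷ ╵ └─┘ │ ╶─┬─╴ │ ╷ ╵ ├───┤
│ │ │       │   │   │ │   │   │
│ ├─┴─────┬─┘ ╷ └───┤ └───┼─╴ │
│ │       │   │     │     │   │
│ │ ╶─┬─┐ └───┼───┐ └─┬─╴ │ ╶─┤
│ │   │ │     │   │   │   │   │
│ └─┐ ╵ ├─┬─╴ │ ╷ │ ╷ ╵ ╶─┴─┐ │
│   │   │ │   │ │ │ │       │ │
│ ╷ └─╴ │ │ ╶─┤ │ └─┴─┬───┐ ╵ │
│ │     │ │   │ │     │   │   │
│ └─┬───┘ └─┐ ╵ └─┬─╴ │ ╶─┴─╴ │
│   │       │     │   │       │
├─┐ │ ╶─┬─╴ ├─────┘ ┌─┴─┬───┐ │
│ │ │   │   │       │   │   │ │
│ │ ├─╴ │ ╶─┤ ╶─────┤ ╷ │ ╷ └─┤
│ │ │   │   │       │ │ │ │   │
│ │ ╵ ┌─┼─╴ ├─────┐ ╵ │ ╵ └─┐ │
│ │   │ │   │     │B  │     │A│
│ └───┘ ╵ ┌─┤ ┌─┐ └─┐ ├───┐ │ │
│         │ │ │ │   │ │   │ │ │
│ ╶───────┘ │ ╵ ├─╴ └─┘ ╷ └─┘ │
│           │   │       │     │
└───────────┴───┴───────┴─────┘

Finding the shortest path from (12, 14) to (12, 9):
Path length: 13 steps
Directions: up → left → up → left → down → down → left → up → up → left → down → down → left

Solution:

┌─────────────────┬───┬───────┐
│                 │   │       │
│ ┌─────┐ ╶─────┐ ╵ ╷ │ ┌───┐ │
│ │     │       │   │ │ │   │ │
├─┘ ┌─┐ │ ┌───╴ ├───┤ ╵ │ ╶─┤ │
│   │ │ │ │     │   │   │   │ │
│ ┌─┘ │ │ │ ┌───┴─╴ ├───┤ ╷ ╵ │
│ │   │ │ │ │       │   │ │   │
│ │ ╷ ╵ └─┘ │ ╶─┬─╴ │ ╷ ╵ ├───┤
│ │ │       │   │   │ │   │   │
│ ├─┴─────┬─┘ ╷ └───┤ └───┼─╴ │
│ │       │   │     │     │   │
│ │ ╶─┬─┐ └───┼───┐ └─┬─╴ │ ╶─┤
│ │   │ │     │   │   │   │   │
│ └─┐ ╵ ├─┬─╴ │ ╷ │ ╷ ╵ ╶─┴─┐ │
│   │   │ │   │ │ │ │       │ │
│ ╷ └─╴ │ │ ╶─┤ │ └─┴─┬───┐ ╵ │
│ │     │ │   │ │     │   │   │
│ └─┬───┘ └─┐ ╵ └─┬─╴ │ ╶─┴─╴ │
│   │       │     │   │       │
├─┐ │ ╶─┬─╴ ├─────┘ ┌─┴─┬───┐ │
│ │ │   │   │       │↓ ↰│↓ ↰│ │
│ │ ├─╴ │ ╶─┤ ╶─────┤ ╷ │ ╷ └─┤
│ │ │   │   │       │↓│↑│↓│↑ ↰│
│ │ ╵ ┌─┼─╴ ├─────┐ ╵ │ ╵ └─┐ │
│ │   │ │   │     │B ↲│↑ ↲  │A│
│ └───┘ ╵ ┌─┤ ┌─┐ └─┐ ├───┐ │ │
│         │ │ │ │   │ │   │ │ │
│ ╶───────┘ │ ╵ ├─╴ └─┘ ╷ └─┘ │
│           │   │       │     │
└───────────┴───┴───────┴─────┘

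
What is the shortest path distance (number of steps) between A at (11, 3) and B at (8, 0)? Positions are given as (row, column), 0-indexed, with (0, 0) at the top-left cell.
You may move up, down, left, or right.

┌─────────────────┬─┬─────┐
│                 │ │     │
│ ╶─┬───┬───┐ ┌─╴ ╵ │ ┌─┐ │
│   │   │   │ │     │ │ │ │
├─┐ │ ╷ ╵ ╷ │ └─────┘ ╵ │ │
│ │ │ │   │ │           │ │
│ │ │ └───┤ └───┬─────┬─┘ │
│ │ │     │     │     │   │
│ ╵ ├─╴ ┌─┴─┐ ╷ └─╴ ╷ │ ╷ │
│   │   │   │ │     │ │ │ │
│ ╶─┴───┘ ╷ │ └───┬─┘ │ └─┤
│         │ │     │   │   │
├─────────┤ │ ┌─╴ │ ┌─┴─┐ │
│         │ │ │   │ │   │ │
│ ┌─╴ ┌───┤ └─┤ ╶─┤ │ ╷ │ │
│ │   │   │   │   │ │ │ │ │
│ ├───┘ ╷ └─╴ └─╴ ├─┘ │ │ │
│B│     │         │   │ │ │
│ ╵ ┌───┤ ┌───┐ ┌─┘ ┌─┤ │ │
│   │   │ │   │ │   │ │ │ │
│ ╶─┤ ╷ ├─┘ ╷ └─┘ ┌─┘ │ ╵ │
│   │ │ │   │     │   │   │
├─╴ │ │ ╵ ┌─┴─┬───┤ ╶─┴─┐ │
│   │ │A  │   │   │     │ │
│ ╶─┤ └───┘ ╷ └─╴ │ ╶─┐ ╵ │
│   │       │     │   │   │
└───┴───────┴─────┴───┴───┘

Finding path from (11, 3) to (8, 0):
Path: (11,3) → (11,4) → (10,4) → (10,5) → (9,5) → (9,6) → (10,6) → (10,7) → (10,8) → (9,8) → (9,9) → (8,9) → (8,10) → (7,10) → (6,10) → (6,11) → (7,11) → (8,11) → (9,11) → (10,11) → (10,12) → (9,12) → (8,12) → (7,12) → (6,12) → (5,12) → (5,11) → (4,11) → (3,11) → (3,12) → (2,12) → (1,12) → (0,12) → (0,11) → (0,10) → (1,10) → (2,10) → (2,9) → (2,8) → (2,7) → (2,6) → (1,6) → (0,6) → (0,5) → (0,4) → (0,3) → (0,2) → (0,1) → (0,0) → (1,0) → (1,1) → (2,1) → (3,1) → (4,1) → (4,0) → (5,0) → (5,1) → (5,2) → (5,3) → (5,4) → (4,4) → (4,5) → (5,5) → (6,5) → (7,5) → (7,6) → (8,6) → (8,5) → (8,4) → (7,4) → (7,3) → (8,3) → (8,2) → (8,1) → (9,1) → (9,0) → (8,0)
Distance: 76 steps

Solution:

┌─────────────────┬─┬─────┐
│↓ ← ← ← ← ← ↰    │ │↓ ← ↰│
│ ╶─┬───┬───┐ ┌─╴ ╵ │ ┌─┐ │
│↳ ↓│   │   │↑│     │↓│ │↑│
├─┐ │ ╷ ╵ ╷ │ └─────┘ ╵ │ │
│ │↓│ │   │ │↑ ← ← ← ↲  │↑│
│ │ │ └───┤ └───┬─────┬─┘ │
│ │↓│     │     │     │↱ ↑│
│ ╵ ├─╴ ┌─┴─┐ ╷ └─╴ ╷ │ ╷ │
│↓ ↲│   │↱ ↓│ │     │ │↑│ │
│ ╶─┴───┘ ╷ │ └───┬─┘ │ └─┤
│↳ → → → ↑│↓│     │   │↑ ↰│
├─────────┤ │ ┌─╴ │ ┌─┴─┐ │
│         │↓│ │   │ │↱ ↓│↑│
│ ┌─╴ ┌───┤ └─┤ ╶─┤ │ ╷ │ │
│ │   │↓ ↰│↳ ↓│   │ │↑│↓│↑│
│ ├───┘ ╷ └─╴ └─╴ ├─┘ │ │ │
│B│↓ ← ↲│↑ ← ↲    │↱ ↑│↓│↑│
│ ╵ ┌───┤ ┌───┐ ┌─┘ ┌─┤ │ │
│↑ ↲│   │ │↱ ↓│ │↱ ↑│ │↓│↑│
│ ╶─┤ ╷ ├─┘ ╷ └─┘ ┌─┘ │ ╵ │
│   │ │ │↱ ↑│↳ → ↑│   │↳ ↑│
├─╴ │ │ ╵ ┌─┴─┬───┤ ╶─┴─┐ │
│   │ │A ↑│   │   │     │ │
│ ╶─┤ └───┘ ╷ └─╴ │ ╶─┐ ╵ │
│   │       │     │   │   │
└───┴───────┴─────┴───┴───┘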